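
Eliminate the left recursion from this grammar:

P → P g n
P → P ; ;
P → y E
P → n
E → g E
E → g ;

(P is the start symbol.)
P → y E P'
P → n P'
P' → g n P'
P' → ; ; P'
P' → ε
E → g E
E → g ;

P is directly left-recursive. The standard transformation for
  A → A α₁ | ... | A α_m | β₁ | ... | β_n
is
  A  → β₁ A' | ... | β_n A'
  A' → α₁ A' | ... | α_m A' | ε

P → y E becomes P → y E P'
P → n becomes P → n P'
P → P g n becomes P' → g n P'
P → P ; ; becomes P' → ; ; P'
Add P' → ε

Productions for other non-terminals are unchanged:
  E → g E
  E → g ;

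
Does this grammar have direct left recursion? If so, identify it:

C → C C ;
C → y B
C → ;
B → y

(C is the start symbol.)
Yes, C is left-recursive

Direct left recursion occurs when N → N α for some non-terminal N (the right-hand side begins with the left-hand side itself).

C → C C ;: LEFT RECURSIVE (starts with C)
C → y B: starts with y
C → ;: starts with ';'
B → y: starts with y

The grammar has direct left recursion on: C.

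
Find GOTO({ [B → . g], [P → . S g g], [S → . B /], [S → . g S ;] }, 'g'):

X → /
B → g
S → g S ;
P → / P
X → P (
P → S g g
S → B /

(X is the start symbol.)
{ [B → . g], [B → g .], [S → . B /], [S → . g S ;], [S → g . S ;] }

GOTO(I, 'g') = CLOSURE({ [A → αX.β] : [A → α.Xβ] ∈ I, X = 'g' })

Items with dot before 'g', with the dot advanced:
  [B → . g] → [B → g .]
  [S → . g S ;] → [S → g . S ;]
Closure of the advanced items:
  [S → g . S ;] has the dot before S: add [S → . g S ;], [S → . B /]
  [S → . B /] has the dot before B: add [B → . g]

GOTO = { [B → . g], [B → g .], [S → . B /], [S → . g S ;], [S → g . S ;] }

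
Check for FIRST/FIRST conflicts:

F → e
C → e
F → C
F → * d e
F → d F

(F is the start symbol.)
Yes. F → e / F → C on { 'e' }

A FIRST/FIRST conflict occurs when two productions N → α and N → β for the same non-terminal have FIRST(α) ∩ FIRST(β) ≠ ∅ (with ε ∈ FIRST of a nullable right-hand side, so two nullable alternatives also conflict).

FIRST sets of the non-terminals at (or reachable through a nullable prefix from) the front of some alternative:
  FIRST(C) = { 'e' }

Productions for F:
  F → e: FIRST = { 'e' }
  F → C: FIRST = { 'e' }
  F → * d e: FIRST = { '*' }
  F → d F: FIRST = { 'd' }
C has only one production, so no FIRST/FIRST conflict is possible there.

Conflict for F: F → e and F → C
  Overlap: { 'e' }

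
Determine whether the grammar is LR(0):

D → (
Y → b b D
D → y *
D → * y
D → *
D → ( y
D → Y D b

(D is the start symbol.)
Augment with D' → D and build the canonical LR(0) collection (I0 = CLOSURE({[D' → . D]}), then GOTO on every symbol after a dot until no new states appear). It has 14 states:
  I0: { [D → . ( y], [D → . (], [D → . * y], [D → . *], [D → . Y D b], [D → . y *], [D' → . D], [Y → . b b D] }  — shift
  I1: { [D → ( . y], [D → ( .] }  — shift, reduce
  I2: { [D → * . y], [D → * .] }  — shift, reduce
  I3: { [D' → D .] }  — accept
  I4: { [D → . ( y], [D → . (], [D → . * y], [D → . *], [D → . Y D b], [D → . y *], [D → Y . D b], [Y → . b b D] }  — shift
  I5: { [Y → b . b D] }  — shift
  I6: { [D → y . *] }  — shift
  I7: { [D → y * .] }  — reduce
  I8: { [D → . ( y], [D → . (], [D → . * y], [D → . *], [D → . Y D b], [D → . y *], [Y → . b b D], [Y → b b . D] }  — shift
  I9: { [Y → b b D .] }  — reduce
  I10: { [D → Y D . b] }  — shift
  I11: { [D → Y D b .] }  — reduce
  I12: { [D → * y .] }  — reduce
  I13: { [D → ( y .] }  — reduce

Conflict in state I1:
  Shift-reduce conflict between [D → ( .] and [D → ( . y]
So the grammar is NOT LR(0).

Answer: No. Shift-reduce conflict between [D → ( .] and [D → ( . y]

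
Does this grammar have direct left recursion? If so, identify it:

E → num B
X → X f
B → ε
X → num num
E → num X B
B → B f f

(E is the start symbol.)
Yes, X, B are left-recursive

E → num B: starts with num
X → X f: LEFT RECURSIVE (starts with X)
B → ε: starts with ε
X → num num: starts with num
E → num X B: starts with num
B → B f f: LEFT RECURSIVE (starts with B)

The grammar has direct left recursion on: X, B.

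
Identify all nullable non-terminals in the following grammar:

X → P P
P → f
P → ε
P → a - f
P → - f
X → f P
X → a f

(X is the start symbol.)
{ 'P', 'X' }

ε-productions: P → ε
So P is immediately nullable.
X → P P: every symbol on the right is nullable, so X is nullable too.
Every non-terminal is now nullable.
Nullable = { 'P', 'X' }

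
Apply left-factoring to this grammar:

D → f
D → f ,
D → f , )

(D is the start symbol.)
D → f D'
D' → ε
D' → , D''
D'' → ε
D'' → )

Left-factoring transforms A → αβ₁ | αβ₂ into A → αA' and A' → β₁ | β₂
(α is the longest common prefix among the alternatives). Repeat until
no nonterminal has two alternatives with a common prefix.

Round 1: D has alternatives sharing prefix 'f'. Introduce D': D → f D'
  Add: D' → ε
  Add: D' → ,
  Add: D' → , )

Round 2: D' has alternatives sharing prefix ','. Introduce D'': D' → , D''
  Add: D'' → ε
  Add: D'' → )

No remaining common prefixes — done.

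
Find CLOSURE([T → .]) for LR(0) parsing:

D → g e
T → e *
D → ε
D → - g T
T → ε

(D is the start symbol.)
{ [T → .] }

To compute CLOSURE, for each item [A → α.Bβ] where B is a non-terminal, add [B → .γ] for all productions B → γ; repeat for the newly added items until nothing changes.

Start with: [T → .]
The dot is at the end, so nothing is added.

CLOSURE = { [T → .] }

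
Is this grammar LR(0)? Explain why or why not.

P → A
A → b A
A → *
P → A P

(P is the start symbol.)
A grammar is LR(0) if no state in the canonical LR(0) collection has:
  - both a shift item (dot before a terminal) and a complete item (shift-reduce conflict), or
  - two or more complete items (reduce-reduce conflict; the accept item [P' → P .] counts as a complete item here).

Augment with P' → P and build the canonical LR(0) collection (I0 = CLOSURE({[P' → . P]}), then GOTO on every symbol after a dot until no new states appear). It has 7 states:
  I0: { [A → . *], [A → . b A], [P → . A P], [P → . A], [P' → . P] }  — shift
  I1: { [A → * .] }  — reduce
  I2: { [A → . *], [A → . b A], [P → . A P], [P → . A], [P → A . P], [P → A .] }  — shift, reduce
  I3: { [P' → P .] }  — accept
  I4: { [A → . *], [A → . b A], [A → b . A] }  — shift
  I5: { [A → b A .] }  — reduce
  I6: { [P → A P .] }  — reduce

Conflict in state I2:
  Shift-reduce conflict between [P → A .] and [A → . *]
So the grammar is NOT LR(0).

Answer: No. Shift-reduce conflict between [P → A .] and [A → . *]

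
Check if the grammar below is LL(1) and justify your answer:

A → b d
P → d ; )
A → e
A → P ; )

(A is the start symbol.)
Relevant sets:
  FIRST(P) = { 'd' }

For A:
  PREDICT(A → b d) = { 'b' }
  PREDICT(A → e) = { 'e' }
  PREDICT(A → P ';' ')') = { 'd' }
P has a single production, so nothing to check there.

All predict sets are disjoint. The grammar IS LL(1).

Answer: Yes, the grammar is LL(1).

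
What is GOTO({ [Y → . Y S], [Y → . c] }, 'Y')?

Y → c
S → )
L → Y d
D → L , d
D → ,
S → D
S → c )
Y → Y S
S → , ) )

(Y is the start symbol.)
GOTO(I, 'Y') = CLOSURE({ [A → αX.β] : [A → α.Xβ] ∈ I, X = 'Y' })

Items with dot before 'Y', with the dot advanced:
  [Y → . Y S] → [Y → Y . S]
Closure of the advanced items:
  [Y → Y . S] has the dot before S: add [S → . )], [S → . D], [S → . c )], [S → . , ) )]
  [S → . D] has the dot before D: add [D → . L , d], [D → . ,]
  [D → . L , d] has the dot before L: add [L → . Y d]
  [L → . Y d] has the dot before Y: add [Y → . c], [Y → . Y S]

GOTO = { [D → . ,], [D → . L , d], [L → . Y d], [S → . )], [S → . , ) )], [S → . D], [S → . c )], [Y → . Y S], [Y → . c], [Y → Y . S] }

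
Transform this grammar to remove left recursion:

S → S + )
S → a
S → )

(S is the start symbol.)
S → a S'
S → ) S'
S' → + ) S'
S' → ε

S is directly left-recursive. The standard transformation for
  A → A α₁ | ... | A α_m | β₁ | ... | β_n
is
  A  → β₁ A' | ... | β_n A'
  A' → α₁ A' | ... | α_m A' | ε

S → a becomes S → a S'
S → ) becomes S → ) S'
S → S + ) becomes S' → + ) S'
Add S' → ε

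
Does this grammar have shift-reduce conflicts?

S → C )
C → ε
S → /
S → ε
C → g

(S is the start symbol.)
A shift-reduce conflict occurs when an LR(0) state has both:
  - a complete (reduce) item [A → α .] (dot at the end), and
  - a shift item [B → β . c γ] (dot before a terminal).

Augment with S' → S and build the canonical LR(0) collection (I0 = CLOSURE({[S' → . S]}), then GOTO on every symbol after a dot until no new states appear). It has 6 states:
  I0: { [C → . g], [C → .], [S → . /], [S → . C )], [S → .], [S' → . S] }  — shift, 2 reduces
  I1: { [S → / .] }  — reduce
  I2: { [S → C . )] }  — shift
  I3: { [S' → S .] }  — accept
  I4: { [C → g .] }  — reduce
  I5: { [S → C ) .] }  — reduce

I0 contains reduce items [C → .], [S → .] and shift items [C → . g], [S → . /] — shift-reduce conflict.

Answer: Yes — I0: [C → .] vs [C → . g]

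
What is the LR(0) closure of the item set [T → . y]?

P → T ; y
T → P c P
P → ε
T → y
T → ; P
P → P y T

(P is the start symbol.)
To compute CLOSURE, for each item [A → α.Bβ] where B is a non-terminal, add [B → .γ] for all productions B → γ; repeat for the newly added items until nothing changes.

Start with: [T → . y]
The dot precedes the terminal y, so nothing is added.

CLOSURE = { [T → . y] }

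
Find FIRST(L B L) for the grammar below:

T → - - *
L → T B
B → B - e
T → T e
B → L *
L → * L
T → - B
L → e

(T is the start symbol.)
FIRST sets of the non-terminals involved (from the grammar, by fixed-point iteration):
  FIRST(L) = { '*', '-', 'e' }

To compute FIRST(L B L), process the symbols left to right:
Symbol L is a non-terminal. Add FIRST(L) \ {ε} = { '*', '-', 'e' }
L is not nullable (ε ∉ FIRST(L)), so stop here.
FIRST(L B L) = { '*', '-', 'e' }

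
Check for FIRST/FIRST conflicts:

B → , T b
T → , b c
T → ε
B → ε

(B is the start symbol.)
No FIRST/FIRST conflicts.

A FIRST/FIRST conflict occurs when two productions N → α and N → β for the same non-terminal have FIRST(α) ∩ FIRST(β) ≠ ∅ (with ε ∈ FIRST of a nullable right-hand side, so two nullable alternatives also conflict).

Productions for B:
  B → , T b: FIRST = { ',' }
  B → ε: FIRST = { ε }
Productions for T:
  T → , b c: FIRST = { ',' }
  T → ε: FIRST = { ε }

All alternatives of each non-terminal have pairwise disjoint FIRST sets.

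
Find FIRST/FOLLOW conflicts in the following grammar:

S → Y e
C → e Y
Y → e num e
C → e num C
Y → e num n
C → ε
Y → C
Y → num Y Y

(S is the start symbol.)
Yes. C → e Y with FOLLOW(C) on { 'e' }; C → e num C with FOLLOW(C) on { 'e' }; Y → e num e with FOLLOW(Y) on { 'e' }; Y → e num n with FOLLOW(Y) on { 'e' }; Y → num Y Y with FOLLOW(Y) on { 'num' }

A FIRST/FOLLOW conflict occurs when a non-terminal N has a nullable alternative N → β (β ⇒* ε) and another alternative N → α with FIRST(α) ∩ FOLLOW(N) ≠ ∅: on such a lookahead the parser cannot decide between expanding α and letting N vanish via β.

Nullable non-terminals: C, Y.
FIRST sets used below: FIRST(C) = { 'e', ε }

C: nullable alternative(s) C → ε; FOLLOW(C) = { 'e', 'num' }
  C → e Y: FIRST \ {ε} = { 'e' } — overlaps FOLLOW(C) on { 'e' }: CONFLICT
  C → e num C: FIRST \ {ε} = { 'e' } — overlaps FOLLOW(C) on { 'e' }: CONFLICT
  C → ε: FIRST \ {ε} = { } — this is the only nullable alternative, skip

Y: nullable alternative(s) Y → C; FOLLOW(Y) = { 'e', 'num' }
  Y → e num e: FIRST \ {ε} = { 'e' } — overlaps FOLLOW(Y) on { 'e' }: CONFLICT
  Y → e num n: FIRST \ {ε} = { 'e' } — overlaps FOLLOW(Y) on { 'e' }: CONFLICT
  Y → C: FIRST \ {ε} = { 'e' } — this is the only nullable alternative, skip
  Y → num Y Y: FIRST \ {ε} = { 'num' } — overlaps FOLLOW(Y) on { 'num' }: CONFLICT

S has no nullable alternative, so no FIRST/FOLLOW check is needed there.

So the grammar has 5 FIRST/FOLLOW conflicts (marked CONFLICT above).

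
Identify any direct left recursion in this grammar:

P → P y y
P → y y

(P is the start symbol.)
P → P y y: LEFT RECURSIVE (starts with P)
P → y y: starts with y

The grammar has direct left recursion on: P.

Answer: Yes, P is left-recursive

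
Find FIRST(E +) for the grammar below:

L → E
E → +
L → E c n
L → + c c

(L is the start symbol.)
{ '+' }

FIRST sets of the non-terminals involved (from the grammar, by fixed-point iteration):
  FIRST(E) = { '+' }

To compute FIRST(E +), process the symbols left to right:
Symbol E is a non-terminal. Add FIRST(E) \ {ε} = { '+' }
E is not nullable (ε ∉ FIRST(E)), so stop here.
FIRST(E +) = { '+' }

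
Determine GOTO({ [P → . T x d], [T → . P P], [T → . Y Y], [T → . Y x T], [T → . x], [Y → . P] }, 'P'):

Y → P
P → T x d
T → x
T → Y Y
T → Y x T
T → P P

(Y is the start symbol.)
{ [P → . T x d], [T → . P P], [T → . Y Y], [T → . Y x T], [T → . x], [T → P . P], [Y → . P], [Y → P .] }

GOTO(I, 'P') = CLOSURE({ [A → αX.β] : [A → α.Xβ] ∈ I, X = 'P' })

Items with dot before 'P', with the dot advanced:
  [T → . P P] → [T → P . P]
  [Y → . P] → [Y → P .]
Closure of the advanced items:
  [T → P . P] has the dot before P: add [P → . T x d]
  [P → . T x d] has the dot before T: add [T → . x], [T → . Y Y], [T → . Y x T], [T → . P P]
  [T → . Y Y] has the dot before Y: add [Y → . P]

GOTO = { [P → . T x d], [T → . P P], [T → . Y Y], [T → . Y x T], [T → . x], [T → P . P], [Y → . P], [Y → P .] }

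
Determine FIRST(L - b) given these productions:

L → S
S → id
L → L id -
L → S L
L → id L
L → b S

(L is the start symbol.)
{ 'b', 'id' }

FIRST sets of the non-terminals involved (from the grammar, by fixed-point iteration):
  FIRST(L) = { 'b', 'id' }

To compute FIRST(L - b), process the symbols left to right:
Symbol L is a non-terminal. Add FIRST(L) \ {ε} = { 'b', 'id' }
L is not nullable (ε ∉ FIRST(L)), so stop here.
FIRST(L - b) = { 'b', 'id' }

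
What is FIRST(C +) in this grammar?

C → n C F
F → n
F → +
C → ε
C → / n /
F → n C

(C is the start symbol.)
FIRST sets of the non-terminals involved (from the grammar, by fixed-point iteration):
  FIRST(C) = { '/', 'n', ε }

To compute FIRST(C +), process the symbols left to right:
Symbol C is a non-terminal. Add FIRST(C) \ {ε} = { '/', 'n' }
C is nullable (ε ∈ FIRST(C)), continue to the next symbol.
Symbol + is a terminal. Add '+' and stop.
FIRST(C +) = { '+', '/', 'n' }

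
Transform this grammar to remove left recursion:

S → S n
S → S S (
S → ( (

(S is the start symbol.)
S is directly left-recursive. The standard transformation for
  A → A α₁ | ... | A α_m | β₁ | ... | β_n
is
  A  → β₁ A' | ... | β_n A'
  A' → α₁ A' | ... | α_m A' | ε

S → ( ( becomes S → ( ( S'
S → S n becomes S' → n S'
S → S S ( becomes S' → S ( S'
Add S' → ε

Resulting grammar:
S → ( ( S'
S' → n S'
S' → S ( S'
S' → ε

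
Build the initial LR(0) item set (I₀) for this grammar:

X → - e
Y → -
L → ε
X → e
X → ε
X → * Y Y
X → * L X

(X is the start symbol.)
First, augment the grammar with X' → X
I₀ = CLOSURE({ [X' → . X] }):
  [X' → . X] has the dot before X: add [X → . - e], [X → . e], [X → .], [X → . * Y Y], [X → . * L X]
No further items can be added.

I₀ = { [X → . * L X], [X → . * Y Y], [X → . - e], [X → . e], [X → .], [X' → . X] }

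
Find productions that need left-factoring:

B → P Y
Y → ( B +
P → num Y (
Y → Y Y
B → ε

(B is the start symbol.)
Left-factoring is needed when two productions for the same non-terminal
share a common prefix on the right-hand side.

Productions for B:
  B → P Y
  B → ε
Productions for Y:
  Y → ( B +
  Y → Y Y

No common prefixes found.

Answer: No, left-factoring is not needed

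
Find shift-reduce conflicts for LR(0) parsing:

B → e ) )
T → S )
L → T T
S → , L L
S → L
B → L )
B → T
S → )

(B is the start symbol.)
Yes — I4: [S → L .] vs [B → L . )]; I6: [B → T .] vs [S → . )]; I11: [L → T T .] vs [S → . )]; I14: [S → L .] vs [S → . )]

Augment with B' → B and build the canonical LR(0) collection (I0 = CLOSURE({[B' → . B]}), then GOTO on every symbol after a dot until no new states appear). It has 17 states:
  I0: { [B → . L )], [B → . T], [B → . e ) )], [B' → . B], [L → . T T], [S → . )], [S → . , L L], [S → . L], [T → . S )] }  — shift
  I1: { [S → ) .] }  — reduce
  I2: { [L → . T T], [S → , . L L], [S → . )], [S → . , L L], [S → . L], [T → . S )] }  — shift
  I3: { [B' → B .] }  — accept
  I4: { [B → L . )], [S → L .] }  — shift, reduce
  I5: { [T → S . )] }  — shift
  I6: { [B → T .], [L → . T T], [L → T . T], [S → . )], [S → . , L L], [S → . L], [T → . S )] }  — shift, reduce
  I7: { [B → e . ) )] }  — shift
  I8: { [B → e ) . )] }  — shift
  I9: { [B → e ) ) .] }  — reduce
  I10: { [S → L .] }  — reduce
  I11: { [L → . T T], [L → T . T], [L → T T .], [S → . )], [S → . , L L], [S → . L], [T → . S )] }  — shift, reduce
  I12: { [T → S ) .] }  — reduce
  I13: { [B → L ) .] }  — reduce
  I14: { [L → . T T], [S → , L . L], [S → . )], [S → . , L L], [S → . L], [S → L .], [T → . S )] }  — shift, reduce
  I15: { [L → . T T], [L → T . T], [S → . )], [S → . , L L], [S → . L], [T → . S )] }  — shift
  I16: { [S → , L L .], [S → L .] }  — 2 reduces

I4 contains reduce item [S → L .] and shift item [B → L . )] — shift-reduce conflict.
I6 contains reduce item [B → T .] and shift items [S → . )], [S → . , L L] — shift-reduce conflict.
I11 contains reduce item [L → T T .] and shift items [S → . )], [S → . , L L] — shift-reduce conflict.
I14 contains reduce item [S → L .] and shift items [S → . )], [S → . , L L] — shift-reduce conflict.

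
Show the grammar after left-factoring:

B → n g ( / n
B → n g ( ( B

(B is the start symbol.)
B → n g ( B'
B' → / n
B' → ( B

Left-factoring transforms A → αβ₁ | αβ₂ into A → αA' and A' → β₁ | β₂
(α is the longest common prefix among the alternatives). Repeat until
no nonterminal has two alternatives with a common prefix.

Round 1: B has alternatives sharing prefix 'n g ('. Introduce B': B → n g ( B'
  Add: B' → / n
  Add: B' → ( B

No remaining common prefixes — done.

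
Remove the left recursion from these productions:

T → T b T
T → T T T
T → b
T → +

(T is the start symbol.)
T → b T'
T → + T'
T' → b T T'
T' → T T T'
T' → ε

T is directly left-recursive. The standard transformation for
  A → A α₁ | ... | A α_m | β₁ | ... | β_n
is
  A  → β₁ A' | ... | β_n A'
  A' → α₁ A' | ... | α_m A' | ε

T → b becomes T → b T'
T → + becomes T → + T'
T → T b T becomes T' → b T T'
T → T T T becomes T' → T T T'
Add T' → ε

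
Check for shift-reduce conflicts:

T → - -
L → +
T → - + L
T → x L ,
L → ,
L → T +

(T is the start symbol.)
No shift-reduce conflicts

Augment with T' → T and build the canonical LR(0) collection (I0 = CLOSURE({[T' → . T]}), then GOTO on every symbol after a dot until no new states appear). It has 13 states:
  I0: { [T → . - + L], [T → . - -], [T → . x L ,], [T' → . T] }  — shift
  I1: { [T → - . + L], [T → - . -] }  — shift
  I2: { [T' → T .] }  — accept
  I3: { [L → . +], [L → . ,], [L → . T +], [T → . - + L], [T → . - -], [T → . x L ,], [T → x . L ,] }  — shift
  I4: { [L → + .] }  — reduce
  I5: { [L → , .] }  — reduce
  I6: { [T → x L . ,] }  — shift
  I7: { [L → T . +] }  — shift
  I8: { [L → T + .] }  — reduce
  I9: { [T → x L , .] }  — reduce
  I10: { [L → . +], [L → . ,], [L → . T +], [T → - + . L], [T → . - + L], [T → . - -], [T → . x L ,] }  — shift
  I11: { [T → - - .] }  — reduce
  I12: { [T → - + L .] }  — reduce

No state contains both a complete item and a shift item.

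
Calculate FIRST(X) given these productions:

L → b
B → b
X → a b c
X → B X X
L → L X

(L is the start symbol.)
{ 'a', 'b' }

FIRST sets of the other non-terminals involved (by the same procedure, iterated to a fixed point):
  FIRST(B) = { 'b' }

From X → a b c:
  - a is a terminal: add 'a' and stop
From X → B X X:
  - B is a non-terminal: add FIRST(B) \ {ε} = { 'b' }
    B is not nullable, so stop

Collecting: FIRST(X) = { 'a', 'b' }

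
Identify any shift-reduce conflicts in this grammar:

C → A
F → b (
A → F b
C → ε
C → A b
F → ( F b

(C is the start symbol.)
A shift-reduce conflict occurs when an LR(0) state has both:
  - a complete (reduce) item [A → α .] (dot at the end), and
  - a shift item [B → β . c γ] (dot before a terminal).

Augment with C' → C and build the canonical LR(0) collection (I0 = CLOSURE({[C' → . C]}), then GOTO on every symbol after a dot until no new states appear). It has 11 states:
  I0: { [A → . F b], [C → . A b], [C → . A], [C → .], [C' → . C], [F → . ( F b], [F → . b (] }  — shift, reduce
  I1: { [F → ( . F b], [F → . ( F b], [F → . b (] }  — shift
  I2: { [C → A . b], [C → A .] }  — shift, reduce
  I3: { [C' → C .] }  — accept
  I4: { [A → F . b] }  — shift
  I5: { [F → b . (] }  — shift
  I6: { [F → b ( .] }  — reduce
  I7: { [A → F b .] }  — reduce
  I8: { [C → A b .] }  — reduce
  I9: { [F → ( F . b] }  — shift
  I10: { [F → ( F b .] }  — reduce

I0 contains reduce item [C → .] and shift items [F → . ( F b], [F → . b (] — shift-reduce conflict.
I2 contains reduce item [C → A .] and shift item [C → A . b] — shift-reduce conflict.

Answer: Yes — I0: [C → .] vs [F → . ( F b]; I2: [C → A .] vs [C → A . b]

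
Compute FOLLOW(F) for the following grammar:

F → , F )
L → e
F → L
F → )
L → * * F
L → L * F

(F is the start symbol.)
{ $, ')', '*' }

To compute FOLLOW(F), find every occurrence of F on a right-hand side N → α F β: add FIRST(β) \ {ε}, and if β is empty or nullable also add FOLLOW(N). Iterate to a fixed point.

F is the start symbol, so $ ∈ FOLLOW(F).
In F → , F ): F is followed by ')', add FIRST(')') \ {ε} = { ')' }
In L → * * F: F is at the end, add FOLLOW(L)
In L → L * F: F is at the end, add FOLLOW(L)

The FOLLOW sets referred to above (computed the same way, to a fixed point):
  FOLLOW(L) = { $, ')', '*' }

Taking the union: FOLLOW(F) = { $, ')', '*' }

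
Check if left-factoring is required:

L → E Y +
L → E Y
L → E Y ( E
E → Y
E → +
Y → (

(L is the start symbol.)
Left-factoring is needed when two productions for the same non-terminal
share a common prefix on the right-hand side.

Productions for L:
  L → E Y +
  L → E Y
  L → E Y ( E
Productions for E:
  E → Y
  E → +

Found common prefix 'E Y' in productions for L

Answer: Yes, L has productions with common prefix 'E Y'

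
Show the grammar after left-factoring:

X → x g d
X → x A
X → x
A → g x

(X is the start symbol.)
Left-factoring transforms A → αβ₁ | αβ₂ into A → αA' and A' → β₁ | β₂
(α is the longest common prefix among the alternatives). Repeat until
no nonterminal has two alternatives with a common prefix.

Round 1: X has alternatives sharing prefix 'x'. Introduce X': X → x X'
  Add: X' → g d
  Add: X' → A
  Add: X' → ε

No remaining common prefixes — done.

Resulting grammar:
X → x X'
X' → g d
X' → A
X' → ε
A → g x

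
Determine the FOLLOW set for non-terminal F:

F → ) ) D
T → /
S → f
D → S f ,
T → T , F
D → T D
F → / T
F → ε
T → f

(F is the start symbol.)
{ $, ',', '/', 'f' }

To compute FOLLOW(F), find every occurrence of F on a right-hand side N → α F β: add FIRST(β) \ {ε}, and if β is empty or nullable also add FOLLOW(N). Iterate to a fixed point.

F is the start symbol, so $ ∈ FOLLOW(F).
In T → T , F: F is at the end, add FOLLOW(T)

The FOLLOW sets referred to above (computed the same way, to a fixed point):
  FOLLOW(T) = { $, ',', '/', 'f' }

Taking the union: FOLLOW(F) = { $, ',', '/', 'f' }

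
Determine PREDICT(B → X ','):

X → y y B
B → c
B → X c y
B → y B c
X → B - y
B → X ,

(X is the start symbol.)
{ 'c', 'y' }

PREDICT(B → X ',') = (FIRST(RHS) \ {ε}) ∪ (FOLLOW(B) if ε ∈ FIRST(RHS), i.e. RHS ⇒* ε)
FIRST(X) = { 'c', 'y' }
FIRST(X ',') = { 'c', 'y' }
ε ∉ FIRST(X ','), so FOLLOW(B) is not added.
PREDICT(B → X ',') = { 'c', 'y' }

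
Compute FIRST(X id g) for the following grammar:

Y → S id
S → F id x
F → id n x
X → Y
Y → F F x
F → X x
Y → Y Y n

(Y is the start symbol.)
FIRST sets of the non-terminals involved (from the grammar, by fixed-point iteration):
  FIRST(X) = { 'id' }

To compute FIRST(X id g), process the symbols left to right:
Symbol X is a non-terminal. Add FIRST(X) \ {ε} = { 'id' }
X is not nullable (ε ∉ FIRST(X)), so stop here.
FIRST(X id g) = { 'id' }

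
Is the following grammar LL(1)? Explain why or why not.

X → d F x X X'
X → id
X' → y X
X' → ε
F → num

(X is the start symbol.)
Relevant sets:
  FOLLOW(X') = { $, 'y' }

For X:
  PREDICT(X → d F x X X') = { 'd' }
  PREDICT(X → id) = { 'id' }
For X':
  PREDICT(X' → y X) = { 'y' }
  PREDICT(X' → ε) = { $, 'y' }
F has a single production, so nothing to check there.

Conflict found: Predict set conflict for X': { 'y' }
The grammar is NOT LL(1).

Answer: No. Predict set conflict for X': { 'y' }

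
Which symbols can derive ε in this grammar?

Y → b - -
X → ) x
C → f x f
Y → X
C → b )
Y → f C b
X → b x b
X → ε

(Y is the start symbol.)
{ 'X', 'Y' }

A non-terminal is nullable if it can derive ε (the empty string): either it has an ε-production, or it has a production whose right-hand side consists entirely of nullable non-terminals.

ε-productions: X → ε
So X is immediately nullable.
Y → X: every symbol on the right is nullable, so Y is nullable too.
No further non-terminal can be added: every production for the remaining non-terminals contains a terminal or a non-nullable non-terminal.
Nullable = { 'X', 'Y' }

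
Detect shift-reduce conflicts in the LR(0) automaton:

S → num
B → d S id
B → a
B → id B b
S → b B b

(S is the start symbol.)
No shift-reduce conflicts

A shift-reduce conflict occurs when an LR(0) state has both:
  - a complete (reduce) item [A → α .] (dot at the end), and
  - a shift item [B → β . c γ] (dot before a terminal).

Augment with S' → S and build the canonical LR(0) collection (I0 = CLOSURE({[S' → . S]}), then GOTO on every symbol after a dot until no new states appear). It has 13 states:
  I0: { [S → . b B b], [S → . num], [S' → . S] }  — shift
  I1: { [S' → S .] }  — accept
  I2: { [B → . a], [B → . d S id], [B → . id B b], [S → b . B b] }  — shift
  I3: { [S → num .] }  — reduce
  I4: { [S → b B . b] }  — shift
  I5: { [B → a .] }  — reduce
  I6: { [B → d . S id], [S → . b B b], [S → . num] }  — shift
  I7: { [B → . a], [B → . d S id], [B → . id B b], [B → id . B b] }  — shift
  I8: { [B → id B . b] }  — shift
  I9: { [B → id B b .] }  — reduce
  I10: { [B → d S . id] }  — shift
  I11: { [B → d S id .] }  — reduce
  I12: { [S → b B b .] }  — reduce

No state contains both a complete item and a shift item.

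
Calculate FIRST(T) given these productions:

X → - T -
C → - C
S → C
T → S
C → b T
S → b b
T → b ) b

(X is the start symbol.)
{ '-', 'b' }

To compute FIRST(T), examine every production with T on the left-hand side, reading each right-hand side left to right until a non-nullable symbol is reached.

FIRST sets of the other non-terminals involved (by the same procedure, iterated to a fixed point):
  FIRST(S) = { '-', 'b' }

From T → S:
  - S is a non-terminal: add FIRST(S) \ {ε} = { '-', 'b' }
    S is not nullable, so stop
From T → b ) b:
  - b is a terminal: add 'b' and stop

Collecting: FIRST(T) = { '-', 'b' }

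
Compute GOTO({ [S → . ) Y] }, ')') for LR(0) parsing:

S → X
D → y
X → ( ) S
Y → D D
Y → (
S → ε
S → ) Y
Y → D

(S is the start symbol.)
GOTO(I, ')') = CLOSURE({ [A → αX.β] : [A → α.Xβ] ∈ I, X = ')' })

Items with dot before ')', with the dot advanced:
  [S → . ) Y] → [S → ) . Y]
Closure of the advanced items:
  [S → ) . Y] has the dot before Y: add [Y → . D D], [Y → . (], [Y → . D]
  [Y → . D D] has the dot before D: add [D → . y]

GOTO = { [D → . y], [S → ) . Y], [Y → . (], [Y → . D D], [Y → . D] }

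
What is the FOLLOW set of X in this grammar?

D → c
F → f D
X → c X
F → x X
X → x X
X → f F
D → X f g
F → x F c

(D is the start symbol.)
To compute FOLLOW(X), find every occurrence of X on a right-hand side N → α X β: add FIRST(β) \ {ε}, and if β is empty or nullable also add FOLLOW(N). Iterate to a fixed point.

In X → c X: X is at the end; this adds FOLLOW(X) to itself — nothing new
In F → x X: X is at the end, add FOLLOW(F)
In X → x X: X is at the end; this adds FOLLOW(X) to itself — nothing new
In D → X f g: X is followed by f g, add FIRST(f g) \ {ε} = { 'f' }

The FOLLOW sets referred to above (computed the same way, to a fixed point):
  FOLLOW(F) = { 'c', 'f' }

Taking the union: FOLLOW(X) = { 'c', 'f' }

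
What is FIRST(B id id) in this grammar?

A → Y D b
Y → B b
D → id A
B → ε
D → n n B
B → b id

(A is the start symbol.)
FIRST sets of the non-terminals involved (from the grammar, by fixed-point iteration):
  FIRST(B) = { 'b', ε }

To compute FIRST(B id id), process the symbols left to right:
Symbol B is a non-terminal. Add FIRST(B) \ {ε} = { 'b' }
B is nullable (ε ∈ FIRST(B)), continue to the next symbol.
Symbol id is a terminal. Add 'id' and stop.
FIRST(B id id) = { 'b', 'id' }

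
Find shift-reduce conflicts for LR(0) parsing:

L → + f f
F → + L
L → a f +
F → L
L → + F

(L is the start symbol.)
A shift-reduce conflict occurs when an LR(0) state has both:
  - a complete (reduce) item [A → α .] (dot at the end), and
  - a shift item [B → β . c γ] (dot before a terminal).

Augment with L' → L and build the canonical LR(0) collection (I0 = CLOSURE({[L' → . L]}), then GOTO on every symbol after a dot until no new states appear). It has 12 states:
  I0: { [L → . + F], [L → . + f f], [L → . a f +], [L' → . L] }  — shift
  I1: { [F → . + L], [F → . L], [L → + . F], [L → + . f f], [L → . + F], [L → . + f f], [L → . a f +] }  — shift
  I2: { [L' → L .] }  — accept
  I3: { [L → a . f +] }  — shift
  I4: { [L → a f . +] }  — shift
  I5: { [L → a f + .] }  — reduce
  I6: { [F → + . L], [F → . + L], [F → . L], [L → + . F], [L → + . f f], [L → . + F], [L → . + f f], [L → . a f +] }  — shift
  I7: { [L → + F .] }  — reduce
  I8: { [F → L .] }  — reduce
  I9: { [L → + f . f] }  — shift
  I10: { [L → + f f .] }  — reduce
  I11: { [F → + L .], [F → L .] }  — 2 reduces

No state contains both a complete item and a shift item.

Answer: No shift-reduce conflicts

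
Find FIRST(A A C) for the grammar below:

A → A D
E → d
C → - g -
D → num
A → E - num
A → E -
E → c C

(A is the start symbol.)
{ 'c', 'd' }

FIRST sets of the non-terminals involved (from the grammar, by fixed-point iteration):
  FIRST(A) = { 'c', 'd' }

To compute FIRST(A A C), process the symbols left to right:
Symbol A is a non-terminal. Add FIRST(A) \ {ε} = { 'c', 'd' }
A is not nullable (ε ∉ FIRST(A)), so stop here.
FIRST(A A C) = { 'c', 'd' }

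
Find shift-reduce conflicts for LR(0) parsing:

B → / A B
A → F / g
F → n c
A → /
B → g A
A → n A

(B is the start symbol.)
A shift-reduce conflict occurs when an LR(0) state has both:
  - a complete (reduce) item [A → α .] (dot at the end), and
  - a shift item [B → β . c γ] (dot before a terminal).

Augment with B' → B and build the canonical LR(0) collection (I0 = CLOSURE({[B' → . B]}), then GOTO on every symbol after a dot until no new states appear). It has 14 states:
  I0: { [B → . / A B], [B → . g A], [B' → . B] }  — shift
  I1: { [A → . /], [A → . F / g], [A → . n A], [B → / . A B], [F → . n c] }  — shift
  I2: { [B' → B .] }  — accept
  I3: { [A → . /], [A → . F / g], [A → . n A], [B → g . A], [F → . n c] }  — shift
  I4: { [A → / .] }  — reduce
  I5: { [B → g A .] }  — reduce
  I6: { [A → F . / g] }  — shift
  I7: { [A → . /], [A → . F / g], [A → . n A], [A → n . A], [F → . n c], [F → n . c] }  — shift
  I8: { [A → n A .] }  — reduce
  I9: { [F → n c .] }  — reduce
  I10: { [A → F / . g] }  — shift
  I11: { [A → F / g .] }  — reduce
  I12: { [B → . / A B], [B → . g A], [B → / A . B] }  — shift
  I13: { [B → / A B .] }  — reduce

No state contains both a complete item and a shift item.

Answer: No shift-reduce conflicts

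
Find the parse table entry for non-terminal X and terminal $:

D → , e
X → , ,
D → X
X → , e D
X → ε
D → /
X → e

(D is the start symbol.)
X → ε

To find M[X, $], we find productions for X where $ is in the predict set (PREDICT(N → α) = (FIRST(α) \ {ε}) ∪ (FOLLOW(N) if α ⇒* ε)).

Relevant sets:
  FOLLOW(X) = { $ }

X → , ,: PREDICT = { ',' }
X → , e D: PREDICT = { ',' }
X → ε: PREDICT = { $ }
  $ is in predict set, so this production goes in M[X, $]
X → e: PREDICT = { 'e' }

M[X, $] = X → ε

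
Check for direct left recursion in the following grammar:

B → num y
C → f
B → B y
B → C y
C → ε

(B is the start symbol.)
Yes, B is left-recursive

Direct left recursion occurs when N → N α for some non-terminal N (the right-hand side begins with the left-hand side itself).

B → num y: starts with num
C → f: starts with f
B → B y: LEFT RECURSIVE (starts with B)
B → C y: starts with C
C → ε: starts with ε

The grammar has direct left recursion on: B.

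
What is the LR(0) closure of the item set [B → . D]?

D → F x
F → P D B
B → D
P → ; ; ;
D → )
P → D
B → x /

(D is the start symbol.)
{ [B → . D], [D → . )], [D → . F x], [F → . P D B], [P → . ; ; ;], [P → . D] }

To compute CLOSURE, for each item [A → α.Bβ] where B is a non-terminal, add [B → .γ] for all productions B → γ; repeat for the newly added items until nothing changes.

Start with: [B → . D]
  [B → . D] has the dot before D: add [D → . F x], [D → . )]
  [D → . F x] has the dot before F: add [F → . P D B]
  [F → . P D B] has the dot before P: add [P → . ; ; ;], [P → . D]
No further items can be added.

CLOSURE = { [B → . D], [D → . )], [D → . F x], [F → . P D B], [P → . ; ; ;], [P → . D] }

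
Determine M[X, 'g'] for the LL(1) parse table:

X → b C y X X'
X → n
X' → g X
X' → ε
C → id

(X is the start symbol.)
To find M[X, 'g'], we find productions for X where 'g' is in the predict set (PREDICT(N → α) = (FIRST(α) \ {ε}) ∪ (FOLLOW(N) if α ⇒* ε)).

X → b C y X X': PREDICT = { 'b' }
X → n: PREDICT = { 'n' }

M[X, 'g'] is empty (no production applies)

Answer: Empty (error entry)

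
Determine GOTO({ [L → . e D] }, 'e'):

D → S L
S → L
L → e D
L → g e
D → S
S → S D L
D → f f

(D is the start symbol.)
GOTO(I, 'e') = CLOSURE({ [A → αX.β] : [A → α.Xβ] ∈ I, X = 'e' })

Items with dot before 'e', with the dot advanced:
  [L → . e D] → [L → e . D]
Closure of the advanced items:
  [L → e . D] has the dot before D: add [D → . S L], [D → . S], [D → . f f]
  [D → . S L] has the dot before S: add [S → . L], [S → . S D L]
  [S → . L] has the dot before L: add [L → . e D], [L → . g e]

GOTO = { [D → . S L], [D → . S], [D → . f f], [L → . e D], [L → . g e], [L → e . D], [S → . L], [S → . S D L] }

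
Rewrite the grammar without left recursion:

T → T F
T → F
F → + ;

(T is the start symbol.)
T is directly left-recursive. The standard transformation for
  A → A α₁ | ... | A α_m | β₁ | ... | β_n
is
  A  → β₁ A' | ... | β_n A'
  A' → α₁ A' | ... | α_m A' | ε

T → F becomes T → F T'
T → T F becomes T' → F T'
Add T' → ε

Productions for other non-terminals are unchanged:
  F → + ;

Resulting grammar:
T → F T'
T' → F T'
T' → ε
F → + ;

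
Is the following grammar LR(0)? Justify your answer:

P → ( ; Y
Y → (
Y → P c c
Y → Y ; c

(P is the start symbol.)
Augment with P' → P and build the canonical LR(0) collection (I0 = CLOSURE({[P' → . P]}), then GOTO on every symbol after a dot until no new states appear). It has 11 states:
  I0: { [P → . ( ; Y], [P' → . P] }  — shift
  I1: { [P → ( . ; Y] }  — shift
  I2: { [P' → P .] }  — accept
  I3: { [P → ( ; . Y], [P → . ( ; Y], [Y → . (], [Y → . P c c], [Y → . Y ; c] }  — shift
  I4: { [P → ( . ; Y], [Y → ( .] }  — shift, reduce
  I5: { [Y → P . c c] }  — shift
  I6: { [P → ( ; Y .], [Y → Y . ; c] }  — shift, reduce
  I7: { [Y → Y ; . c] }  — shift
  I8: { [Y → Y ; c .] }  — reduce
  I9: { [Y → P c . c] }  — shift
  I10: { [Y → P c c .] }  — reduce

Conflict in state I4:
  Shift-reduce conflict between [Y → ( .] and [P → ( . ; Y]
So the grammar is NOT LR(0).

Answer: No. Shift-reduce conflict between [Y → ( .] and [P → ( . ; Y]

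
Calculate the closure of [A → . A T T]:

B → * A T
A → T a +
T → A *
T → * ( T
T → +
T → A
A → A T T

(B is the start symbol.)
To compute CLOSURE, for each item [A → α.Bβ] where B is a non-terminal, add [B → .γ] for all productions B → γ; repeat for the newly added items until nothing changes.

Start with: [A → . A T T]
  [A → . A T T] has the dot before A: add [A → . T a +]
  [A → . T a +] has the dot before T: add [T → . A *], [T → . * ( T], [T → . +], [T → . A]
No further items can be added.

CLOSURE = { [A → . A T T], [A → . T a +], [T → . * ( T], [T → . +], [T → . A *], [T → . A] }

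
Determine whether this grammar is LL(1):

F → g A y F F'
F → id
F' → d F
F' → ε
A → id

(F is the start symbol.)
Relevant sets:
  FOLLOW(F') = { $, 'd' }

For F:
  PREDICT(F → g A y F F') = { 'g' }
  PREDICT(F → id) = { 'id' }
For F':
  PREDICT(F' → d F) = { 'd' }
  PREDICT(F' → ε) = { $, 'd' }
A has a single production, so nothing to check there.

Conflict found: Predict set conflict for F': { 'd' }
The grammar is NOT LL(1).

Answer: No. Predict set conflict for F': { 'd' }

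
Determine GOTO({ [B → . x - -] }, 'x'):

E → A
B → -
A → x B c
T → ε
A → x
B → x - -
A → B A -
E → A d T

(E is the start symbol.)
{ [B → x . - -] }

GOTO(I, 'x') = CLOSURE({ [A → αX.β] : [A → α.Xβ] ∈ I, X = 'x' })

Items with dot before 'x', with the dot advanced:
  [B → . x - -] → [B → x . - -]
Closure adds nothing (no advanced item has the dot before a non-terminal).

GOTO = { [B → x . - -] }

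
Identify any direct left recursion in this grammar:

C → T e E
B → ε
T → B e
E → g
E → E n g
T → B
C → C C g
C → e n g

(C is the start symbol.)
C → T e E: starts with T
B → ε: starts with ε
T → B e: starts with B
E → g: starts with g
E → E n g: LEFT RECURSIVE (starts with E)
T → B: starts with B
C → C C g: LEFT RECURSIVE (starts with C)
C → e n g: starts with e

The grammar has direct left recursion on: E, C.

Answer: Yes, E, C are left-recursive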